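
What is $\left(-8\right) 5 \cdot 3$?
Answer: $-120$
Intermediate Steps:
$\left(-8\right) 5 \cdot 3 = \left(-40\right) 3 = -120$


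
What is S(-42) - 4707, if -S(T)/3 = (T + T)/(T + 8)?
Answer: -80145/17 ≈ -4714.4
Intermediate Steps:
S(T) = -6*T/(8 + T) (S(T) = -3*(T + T)/(T + 8) = -3*2*T/(8 + T) = -6*T/(8 + T))
S(-42) - 4707 = -6*(-42)/(8 - 42) - 4707 = -6*(-42)/(-34) - 4707 = -6*(-42)*(-1/34) - 4707 = -126/17 - 4707 = -80145/17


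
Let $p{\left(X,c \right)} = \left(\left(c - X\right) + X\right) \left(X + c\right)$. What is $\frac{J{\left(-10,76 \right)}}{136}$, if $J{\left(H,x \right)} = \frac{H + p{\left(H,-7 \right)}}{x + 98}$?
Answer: $\frac{109}{23664} \approx 0.0046062$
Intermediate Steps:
$p{\left(X,c \right)} = c \left(X + c\right)$
$J{\left(H,x \right)} = \frac{49 - 6 H}{98 + x}$ ($J{\left(H,x \right)} = \frac{H - 7 \left(H - 7\right)}{x + 98} = \frac{H - 7 \left(-7 + H\right)}{98 + x} = \frac{H - \left(-49 + 7 H\right)}{98 + x} = \frac{49 - 6 H}{98 + x}$)
$\frac{J{\left(-10,76 \right)}}{136} = \frac{\frac{1}{98 + 76} \left(49 - -60\right)}{136} = \frac{49 + 60}{174} \cdot \frac{1}{136} = \frac{1}{174} \cdot 109 \cdot \frac{1}{136} = \frac{109}{174} \cdot \frac{1}{136} = \frac{109}{23664}$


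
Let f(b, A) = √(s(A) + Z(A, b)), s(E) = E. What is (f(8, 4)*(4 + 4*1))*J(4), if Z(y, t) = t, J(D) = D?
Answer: 64*√3 ≈ 110.85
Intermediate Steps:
f(b, A) = √(A + b)
(f(8, 4)*(4 + 4*1))*J(4) = (√(4 + 8)*(4 + 4*1))*4 = (√12*(4 + 4))*4 = ((2*√3)*8)*4 = (16*√3)*4 = 64*√3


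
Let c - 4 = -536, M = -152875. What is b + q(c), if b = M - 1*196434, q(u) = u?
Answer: -349841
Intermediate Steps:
c = -532 (c = 4 - 536 = -532)
b = -349309 (b = -152875 - 1*196434 = -152875 - 196434 = -349309)
b + q(c) = -349309 - 532 = -349841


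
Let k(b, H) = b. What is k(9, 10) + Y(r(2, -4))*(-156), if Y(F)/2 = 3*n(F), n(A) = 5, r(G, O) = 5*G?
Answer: -4671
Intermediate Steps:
Y(F) = 30 (Y(F) = 2*(3*5) = 2*15 = 30)
k(9, 10) + Y(r(2, -4))*(-156) = 9 + 30*(-156) = 9 - 4680 = -4671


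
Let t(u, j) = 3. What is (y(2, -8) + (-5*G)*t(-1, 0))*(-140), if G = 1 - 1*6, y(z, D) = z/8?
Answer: -10535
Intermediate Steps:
y(z, D) = z/8 (y(z, D) = z*(1/8) = z/8)
G = -5 (G = 1 - 6 = -5)
(y(2, -8) + (-5*G)*t(-1, 0))*(-140) = ((1/8)*2 - 5*(-5)*3)*(-140) = (1/4 + 25*3)*(-140) = (1/4 + 75)*(-140) = (301/4)*(-140) = -10535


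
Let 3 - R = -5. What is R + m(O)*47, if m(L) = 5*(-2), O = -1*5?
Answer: -462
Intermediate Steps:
R = 8 (R = 3 - 1*(-5) = 3 + 5 = 8)
O = -5
m(L) = -10
R + m(O)*47 = 8 - 10*47 = 8 - 470 = -462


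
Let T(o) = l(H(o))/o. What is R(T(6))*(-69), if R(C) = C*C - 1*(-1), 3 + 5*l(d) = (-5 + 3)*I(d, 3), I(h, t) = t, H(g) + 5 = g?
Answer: -7521/100 ≈ -75.210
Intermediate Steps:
H(g) = -5 + g
l(d) = -9/5 (l(d) = -⅗ + ((-5 + 3)*3)/5 = -⅗ + (-2*3)/5 = -⅗ + (⅕)*(-6) = -⅗ - 6/5 = -9/5)
T(o) = -9/(5*o)
R(C) = 1 + C² (R(C) = C² + 1 = 1 + C²)
R(T(6))*(-69) = (1 + (-9/5/6)²)*(-69) = (1 + (-9/5*⅙)²)*(-69) = (1 + (-3/10)²)*(-69) = (1 + 9/100)*(-69) = (109/100)*(-69) = -7521/100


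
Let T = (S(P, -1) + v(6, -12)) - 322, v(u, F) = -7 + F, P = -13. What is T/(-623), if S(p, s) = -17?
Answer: 358/623 ≈ 0.57464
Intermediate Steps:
T = -358 (T = (-17 + (-7 - 12)) - 322 = (-17 - 19) - 322 = -36 - 322 = -358)
T/(-623) = -358/(-623) = -358*(-1/623) = 358/623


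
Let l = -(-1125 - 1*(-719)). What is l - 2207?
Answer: -1801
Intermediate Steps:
l = 406 (l = -(-1125 + 719) = -1*(-406) = 406)
l - 2207 = 406 - 2207 = -1801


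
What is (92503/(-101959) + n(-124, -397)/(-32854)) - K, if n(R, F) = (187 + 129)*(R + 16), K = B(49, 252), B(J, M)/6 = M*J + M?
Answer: -126620744989205/1674880493 ≈ -75600.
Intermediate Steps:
B(J, M) = 6*M + 6*J*M (B(J, M) = 6*(M*J + M) = 6*(J*M + M) = 6*(M + J*M) = 6*M + 6*J*M)
K = 75600 (K = 6*252*(1 + 49) = 6*252*50 = 75600)
n(R, F) = 5056 + 316*R (n(R, F) = 316*(16 + R) = 5056 + 316*R)
(92503/(-101959) + n(-124, -397)/(-32854)) - K = (92503/(-101959) + (5056 + 316*(-124))/(-32854)) - 1*75600 = (92503*(-1/101959) + (5056 - 39184)*(-1/32854)) - 75600 = (-92503/101959 - 34128*(-1/32854)) - 75600 = (-92503/101959 + 17064/16427) - 75600 = 220281595/1674880493 - 75600 = -126620744989205/1674880493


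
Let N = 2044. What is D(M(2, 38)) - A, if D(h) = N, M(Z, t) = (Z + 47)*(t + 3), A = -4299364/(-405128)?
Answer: 361943/178 ≈ 2033.4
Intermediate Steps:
A = 1889/178 (A = -4299364*(-1/405128) = 1889/178 ≈ 10.612)
M(Z, t) = (3 + t)*(47 + Z) (M(Z, t) = (47 + Z)*(3 + t) = (3 + t)*(47 + Z))
D(h) = 2044
D(M(2, 38)) - A = 2044 - 1*1889/178 = 2044 - 1889/178 = 361943/178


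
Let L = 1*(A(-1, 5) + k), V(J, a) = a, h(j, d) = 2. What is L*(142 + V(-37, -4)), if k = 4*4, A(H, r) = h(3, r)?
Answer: 2484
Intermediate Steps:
A(H, r) = 2
k = 16
L = 18 (L = 1*(2 + 16) = 1*18 = 18)
L*(142 + V(-37, -4)) = 18*(142 - 4) = 18*138 = 2484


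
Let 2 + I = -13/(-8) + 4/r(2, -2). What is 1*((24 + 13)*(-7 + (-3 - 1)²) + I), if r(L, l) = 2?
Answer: 2677/8 ≈ 334.63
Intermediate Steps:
I = 13/8 (I = -2 + (-13/(-8) + 4/2) = -2 + (-13*(-⅛) + 4*(½)) = -2 + (13/8 + 2) = -2 + 29/8 = 13/8 ≈ 1.6250)
1*((24 + 13)*(-7 + (-3 - 1)²) + I) = 1*((24 + 13)*(-7 + (-3 - 1)²) + 13/8) = 1*(37*(-7 + (-4)²) + 13/8) = 1*(37*(-7 + 16) + 13/8) = 1*(37*9 + 13/8) = 1*(333 + 13/8) = 1*(2677/8) = 2677/8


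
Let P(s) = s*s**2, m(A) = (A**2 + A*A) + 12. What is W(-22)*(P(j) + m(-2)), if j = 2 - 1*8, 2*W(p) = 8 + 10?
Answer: -1764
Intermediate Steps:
m(A) = 12 + 2*A**2 (m(A) = (A**2 + A**2) + 12 = 2*A**2 + 12 = 12 + 2*A**2)
W(p) = 9 (W(p) = (8 + 10)/2 = (1/2)*18 = 9)
j = -6 (j = 2 - 8 = -6)
P(s) = s**3
W(-22)*(P(j) + m(-2)) = 9*((-6)**3 + (12 + 2*(-2)**2)) = 9*(-216 + (12 + 2*4)) = 9*(-216 + (12 + 8)) = 9*(-216 + 20) = 9*(-196) = -1764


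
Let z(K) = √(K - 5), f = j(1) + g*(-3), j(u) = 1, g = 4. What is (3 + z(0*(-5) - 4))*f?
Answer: -33 - 33*I ≈ -33.0 - 33.0*I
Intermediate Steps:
f = -11 (f = 1 + 4*(-3) = 1 - 12 = -11)
z(K) = √(-5 + K)
(3 + z(0*(-5) - 4))*f = (3 + √(-5 + (0*(-5) - 4)))*(-11) = (3 + √(-5 + (0 - 4)))*(-11) = (3 + √(-5 - 4))*(-11) = (3 + √(-9))*(-11) = (3 + 3*I)*(-11) = -33 - 33*I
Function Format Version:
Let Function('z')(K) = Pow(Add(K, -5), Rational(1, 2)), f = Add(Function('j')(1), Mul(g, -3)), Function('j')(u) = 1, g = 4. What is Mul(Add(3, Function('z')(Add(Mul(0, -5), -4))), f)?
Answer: Add(-33, Mul(-33, I)) ≈ Add(-33.000, Mul(-33.000, I))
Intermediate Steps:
f = -11 (f = Add(1, Mul(4, -3)) = Add(1, -12) = -11)
Function('z')(K) = Pow(Add(-5, K), Rational(1, 2))
Mul(Add(3, Function('z')(Add(Mul(0, -5), -4))), f) = Mul(Add(3, Pow(Add(-5, Add(Mul(0, -5), -4)), Rational(1, 2))), -11) = Mul(Add(3, Pow(Add(-5, Add(0, -4)), Rational(1, 2))), -11) = Mul(Add(3, Pow(Add(-5, -4), Rational(1, 2))), -11) = Mul(Add(3, Pow(-9, Rational(1, 2))), -11) = Mul(Add(3, Mul(3, I)), -11) = Add(-33, Mul(-33, I))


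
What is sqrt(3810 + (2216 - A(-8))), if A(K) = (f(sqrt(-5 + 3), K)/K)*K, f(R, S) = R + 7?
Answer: sqrt(6019 - I*sqrt(2)) ≈ 77.582 - 0.0091*I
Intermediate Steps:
f(R, S) = 7 + R
A(K) = 7 + I*sqrt(2) (A(K) = ((7 + sqrt(-5 + 3))/K)*K = ((7 + sqrt(-2))/K)*K = ((7 + I*sqrt(2))/K)*K = 7 + I*sqrt(2))
sqrt(3810 + (2216 - A(-8))) = sqrt(3810 + (2216 - (7 + I*sqrt(2)))) = sqrt(3810 + (2216 + (-7 - I*sqrt(2)))) = sqrt(3810 + (2209 - I*sqrt(2))) = sqrt(6019 - I*sqrt(2))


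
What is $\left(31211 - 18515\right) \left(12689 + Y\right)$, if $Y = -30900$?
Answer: $-231206856$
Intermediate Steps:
$\left(31211 - 18515\right) \left(12689 + Y\right) = \left(31211 - 18515\right) \left(12689 - 30900\right) = 12696 \left(-18211\right) = -231206856$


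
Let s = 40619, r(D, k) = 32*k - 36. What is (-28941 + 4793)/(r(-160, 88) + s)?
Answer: -24148/43399 ≈ -0.55642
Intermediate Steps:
r(D, k) = -36 + 32*k
(-28941 + 4793)/(r(-160, 88) + s) = (-28941 + 4793)/((-36 + 32*88) + 40619) = -24148/((-36 + 2816) + 40619) = -24148/(2780 + 40619) = -24148/43399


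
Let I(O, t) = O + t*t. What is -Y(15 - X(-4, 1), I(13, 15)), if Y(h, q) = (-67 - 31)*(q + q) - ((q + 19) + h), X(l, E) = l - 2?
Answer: 46926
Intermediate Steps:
I(O, t) = O + t²
X(l, E) = -2 + l
Y(h, q) = -19 - h - 197*q (Y(h, q) = -196*q - ((19 + q) + h) = -196*q - (19 + h + q) = -196*q + (-19 - h - q) = -19 - h - 197*q)
-Y(15 - X(-4, 1), I(13, 15)) = -(-19 - (15 - (-2 - 4)) - 197*(13 + 15²)) = -(-19 - (15 - 1*(-6)) - 197*(13 + 225)) = -(-19 - (15 + 6) - 197*238) = -(-19 - 1*21 - 46886) = -(-19 - 21 - 46886) = -1*(-46926) = 46926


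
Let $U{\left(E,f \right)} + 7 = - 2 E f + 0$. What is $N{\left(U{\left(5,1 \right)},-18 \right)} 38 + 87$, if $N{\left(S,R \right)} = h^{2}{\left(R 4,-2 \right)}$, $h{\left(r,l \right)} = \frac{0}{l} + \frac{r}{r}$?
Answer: $125$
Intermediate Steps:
$h{\left(r,l \right)} = 1$ ($h{\left(r,l \right)} = 0 + 1 = 1$)
$U{\left(E,f \right)} = -7 - 2 E f$ ($U{\left(E,f \right)} = -7 + \left(- 2 E f + 0\right) = -7 - 2 E f$)
$N{\left(S,R \right)} = 1$ ($N{\left(S,R \right)} = 1^{2} = 1$)
$N{\left(U{\left(5,1 \right)},-18 \right)} 38 + 87 = 1 \cdot 38 + 87 = 38 + 87 = 125$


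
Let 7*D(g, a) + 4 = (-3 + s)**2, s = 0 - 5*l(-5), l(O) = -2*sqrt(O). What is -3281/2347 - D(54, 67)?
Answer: 1138798/16429 + 60*I*sqrt(5)/7 ≈ 69.316 + 19.166*I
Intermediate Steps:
s = 10*I*sqrt(5) (s = 0 - (-10)*sqrt(-5) = 0 - (-10)*I*sqrt(5) = 0 + 10*I*sqrt(5) = 10*I*sqrt(5) ≈ 22.361*I)
D(g, a) = -4/7 + (-3 + 10*I*sqrt(5))**2/7
-3281/2347 - D(54, 67) = -3281/2347 - (-495/7 - 60*I*sqrt(5)/7) = -3281*1/2347 + (495/7 + 60*I*sqrt(5)/7) = -3281/2347 + (495/7 + 60*I*sqrt(5)/7) = 1138798/16429 + 60*I*sqrt(5)/7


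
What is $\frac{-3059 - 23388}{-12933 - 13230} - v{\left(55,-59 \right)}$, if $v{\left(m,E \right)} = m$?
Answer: $- \frac{1412518}{26163} \approx -53.989$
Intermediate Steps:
$\frac{-3059 - 23388}{-12933 - 13230} - v{\left(55,-59 \right)} = \frac{-3059 - 23388}{-12933 - 13230} - 55 = - \frac{26447}{-26163} - 55 = \left(-26447\right) \left(- \frac{1}{26163}\right) - 55 = \frac{26447}{26163} - 55 = - \frac{1412518}{26163}$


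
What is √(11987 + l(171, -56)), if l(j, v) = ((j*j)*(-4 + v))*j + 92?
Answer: I*√300000581 ≈ 17321.0*I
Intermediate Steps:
l(j, v) = 92 + j³*(-4 + v) (l(j, v) = (j²*(-4 + v))*j + 92 = j³*(-4 + v) + 92 = 92 + j³*(-4 + v))
√(11987 + l(171, -56)) = √(11987 + (92 - 4*171³ - 56*171³)) = √(11987 + (92 - 4*5000211 - 56*5000211)) = √(11987 + (92 - 20000844 - 280011816)) = √(11987 - 300012568) = √(-300000581) = I*√300000581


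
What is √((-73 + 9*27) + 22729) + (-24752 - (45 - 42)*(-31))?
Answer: -24659 + √22899 ≈ -24508.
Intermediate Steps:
√((-73 + 9*27) + 22729) + (-24752 - (45 - 42)*(-31)) = √((-73 + 243) + 22729) + (-24752 - 3*(-31)) = √(170 + 22729) + (-24752 - 1*(-93)) = √22899 + (-24752 + 93) = √22899 - 24659 = -24659 + √22899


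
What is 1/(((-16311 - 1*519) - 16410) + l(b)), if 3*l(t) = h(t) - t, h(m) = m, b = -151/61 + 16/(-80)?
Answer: -1/33240 ≈ -3.0084e-5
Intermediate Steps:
b = -816/305 (b = -151*1/61 + 16*(-1/80) = -151/61 - 1/5 = -816/305 ≈ -2.6754)
l(t) = 0 (l(t) = (t - t)/3 = (1/3)*0 = 0)
1/(((-16311 - 1*519) - 16410) + l(b)) = 1/(((-16311 - 1*519) - 16410) + 0) = 1/(((-16311 - 519) - 16410) + 0) = 1/((-16830 - 16410) + 0) = 1/(-33240 + 0) = 1/(-33240) = -1/33240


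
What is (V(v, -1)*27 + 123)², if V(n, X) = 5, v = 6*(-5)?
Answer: 66564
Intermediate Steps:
v = -30
(V(v, -1)*27 + 123)² = (5*27 + 123)² = (135 + 123)² = 258² = 66564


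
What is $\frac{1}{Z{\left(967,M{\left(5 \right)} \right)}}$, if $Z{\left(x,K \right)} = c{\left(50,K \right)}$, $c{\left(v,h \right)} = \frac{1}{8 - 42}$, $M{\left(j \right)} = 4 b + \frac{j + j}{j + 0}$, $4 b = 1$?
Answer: $-34$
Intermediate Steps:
$b = \frac{1}{4}$ ($b = \frac{1}{4} \cdot 1 = \frac{1}{4} \approx 0.25$)
$M{\left(j \right)} = 3$ ($M{\left(j \right)} = 4 \cdot \frac{1}{4} + \frac{j + j}{j + 0} = 1 + \frac{2 j}{j} = 1 + 2 = 3$)
$c{\left(v,h \right)} = - \frac{1}{34}$ ($c{\left(v,h \right)} = \frac{1}{-34} = - \frac{1}{34}$)
$Z{\left(x,K \right)} = - \frac{1}{34}$
$\frac{1}{Z{\left(967,M{\left(5 \right)} \right)}} = \frac{1}{- \frac{1}{34}} = -34$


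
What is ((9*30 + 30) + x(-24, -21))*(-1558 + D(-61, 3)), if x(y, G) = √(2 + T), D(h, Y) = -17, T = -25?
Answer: -472500 - 1575*I*√23 ≈ -4.725e+5 - 7553.4*I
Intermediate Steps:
x(y, G) = I*√23 (x(y, G) = √(2 - 25) = √(-23) = I*√23)
((9*30 + 30) + x(-24, -21))*(-1558 + D(-61, 3)) = ((9*30 + 30) + I*√23)*(-1558 - 17) = ((270 + 30) + I*√23)*(-1575) = (300 + I*√23)*(-1575) = -472500 - 1575*I*√23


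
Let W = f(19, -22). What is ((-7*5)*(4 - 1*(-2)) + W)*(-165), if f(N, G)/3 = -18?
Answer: 43560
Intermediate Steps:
f(N, G) = -54 (f(N, G) = 3*(-18) = -54)
W = -54
((-7*5)*(4 - 1*(-2)) + W)*(-165) = ((-7*5)*(4 - 1*(-2)) - 54)*(-165) = (-35*(4 + 2) - 54)*(-165) = (-35*6 - 54)*(-165) = (-210 - 54)*(-165) = -264*(-165) = 43560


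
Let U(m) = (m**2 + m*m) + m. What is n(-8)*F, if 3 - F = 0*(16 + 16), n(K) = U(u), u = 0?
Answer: 0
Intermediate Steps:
U(m) = m + 2*m**2 (U(m) = (m**2 + m**2) + m = 2*m**2 + m = m + 2*m**2)
n(K) = 0 (n(K) = 0*(1 + 2*0) = 0*(1 + 0) = 0*1 = 0)
F = 3 (F = 3 - 0*(16 + 16) = 3 - 0*32 = 3 - 1*0 = 3 + 0 = 3)
n(-8)*F = 0*3 = 0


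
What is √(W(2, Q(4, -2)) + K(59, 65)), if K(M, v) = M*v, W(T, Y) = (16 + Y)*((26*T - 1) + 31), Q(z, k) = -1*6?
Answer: 7*√95 ≈ 68.228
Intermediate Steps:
Q(z, k) = -6
W(T, Y) = (16 + Y)*(30 + 26*T) (W(T, Y) = (16 + Y)*((-1 + 26*T) + 31) = (16 + Y)*(30 + 26*T))
√(W(2, Q(4, -2)) + K(59, 65)) = √((480 + 30*(-6) + 416*2 + 26*2*(-6)) + 59*65) = √((480 - 180 + 832 - 312) + 3835) = √(820 + 3835) = √4655 = 7*√95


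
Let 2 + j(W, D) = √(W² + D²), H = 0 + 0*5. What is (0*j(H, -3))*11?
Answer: 0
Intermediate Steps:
H = 0 (H = 0 + 0 = 0)
j(W, D) = -2 + √(D² + W²) (j(W, D) = -2 + √(W² + D²) = -2 + √(D² + W²))
(0*j(H, -3))*11 = (0*(-2 + √((-3)² + 0²)))*11 = (0*(-2 + √(9 + 0)))*11 = (0*(-2 + √9))*11 = (0*(-2 + 3))*11 = (0*1)*11 = 0*11 = 0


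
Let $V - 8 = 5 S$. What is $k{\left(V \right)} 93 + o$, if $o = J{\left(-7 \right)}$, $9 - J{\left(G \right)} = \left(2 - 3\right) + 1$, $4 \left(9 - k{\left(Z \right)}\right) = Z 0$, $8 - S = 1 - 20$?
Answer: $846$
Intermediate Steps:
$S = 27$ ($S = 8 - \left(1 - 20\right) = 8 - -19 = 8 + 19 = 27$)
$V = 143$ ($V = 8 + 5 \cdot 27 = 8 + 135 = 143$)
$k{\left(Z \right)} = 9$ ($k{\left(Z \right)} = 9 - \frac{Z 0}{4} = 9 - 0 = 9 + 0 = 9$)
$J{\left(G \right)} = 9$ ($J{\left(G \right)} = 9 - \left(\left(2 - 3\right) + 1\right) = 9 - \left(-1 + 1\right) = 9 - 0 = 9 + 0 = 9$)
$o = 9$
$k{\left(V \right)} 93 + o = 9 \cdot 93 + 9 = 837 + 9 = 846$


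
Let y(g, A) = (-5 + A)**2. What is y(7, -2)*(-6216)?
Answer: -304584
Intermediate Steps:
y(7, -2)*(-6216) = (-5 - 2)**2*(-6216) = (-7)**2*(-6216) = 49*(-6216) = -304584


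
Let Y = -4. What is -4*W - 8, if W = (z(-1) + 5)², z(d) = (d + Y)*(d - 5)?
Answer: -4908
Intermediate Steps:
z(d) = (-5 + d)*(-4 + d) (z(d) = (d - 4)*(d - 5) = (-4 + d)*(-5 + d) = (-5 + d)*(-4 + d))
W = 1225 (W = ((20 + (-1)² - 9*(-1)) + 5)² = ((20 + 1 + 9) + 5)² = (30 + 5)² = 35² = 1225)
-4*W - 8 = -4*1225 - 8 = -4900 - 8 = -4908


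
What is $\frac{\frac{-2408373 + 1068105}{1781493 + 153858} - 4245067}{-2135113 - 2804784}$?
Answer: $\frac{2738565334595}{3186811532949} \approx 0.85934$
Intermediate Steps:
$\frac{\frac{-2408373 + 1068105}{1781493 + 153858} - 4245067}{-2135113 - 2804784} = \frac{- \frac{1340268}{1935351} - 4245067}{-4939897} = \left(\left(-1340268\right) \frac{1}{1935351} - 4245067\right) \left(- \frac{1}{4939897}\right) = \left(- \frac{446756}{645117} - 4245067\right) \left(- \frac{1}{4939897}\right) = \left(- \frac{2738565334595}{645117}\right) \left(- \frac{1}{4939897}\right) = \frac{2738565334595}{3186811532949}$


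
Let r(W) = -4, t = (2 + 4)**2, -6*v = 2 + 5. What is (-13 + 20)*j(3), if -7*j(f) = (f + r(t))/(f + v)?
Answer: 6/11 ≈ 0.54545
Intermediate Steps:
v = -7/6 (v = -(2 + 5)/6 = -1/6*7 = -7/6 ≈ -1.1667)
t = 36 (t = 6**2 = 36)
j(f) = -(-4 + f)/(7*(-7/6 + f)) (j(f) = -(f - 4)/(7*(f - 7/6)) = -(-4 + f)/(7*(-7/6 + f)))
(-13 + 20)*j(3) = (-13 + 20)*(6*(4 - 1*3)/(7*(-7 + 6*3))) = 7*(6*(4 - 3)/(7*(-7 + 18))) = 7*((6/7)*1/11) = 7*((6/7)*(1/11)*1) = 7*(6/77) = 6/11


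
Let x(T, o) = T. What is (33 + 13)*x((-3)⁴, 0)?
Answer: 3726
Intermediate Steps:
(33 + 13)*x((-3)⁴, 0) = (33 + 13)*(-3)⁴ = 46*81 = 3726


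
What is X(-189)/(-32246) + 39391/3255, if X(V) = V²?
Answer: 1153930331/104960730 ≈ 10.994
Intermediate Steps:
X(-189)/(-32246) + 39391/3255 = (-189)²/(-32246) + 39391/3255 = 35721*(-1/32246) + 39391*(1/3255) = -35721/32246 + 39391/3255 = 1153930331/104960730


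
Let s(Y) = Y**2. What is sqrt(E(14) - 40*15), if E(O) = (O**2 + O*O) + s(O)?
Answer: 2*I*sqrt(3) ≈ 3.4641*I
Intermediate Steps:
E(O) = 3*O**2 (E(O) = (O**2 + O*O) + O**2 = (O**2 + O**2) + O**2 = 2*O**2 + O**2 = 3*O**2)
sqrt(E(14) - 40*15) = sqrt(3*14**2 - 40*15) = sqrt(3*196 - 600) = sqrt(588 - 600) = sqrt(-12) = 2*I*sqrt(3)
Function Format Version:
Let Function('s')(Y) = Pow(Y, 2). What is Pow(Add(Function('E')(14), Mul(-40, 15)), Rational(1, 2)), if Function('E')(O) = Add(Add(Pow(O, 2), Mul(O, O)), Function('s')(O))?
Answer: Mul(2, I, Pow(3, Rational(1, 2))) ≈ Mul(3.4641, I)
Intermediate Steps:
Function('E')(O) = Mul(3, Pow(O, 2)) (Function('E')(O) = Add(Add(Pow(O, 2), Mul(O, O)), Pow(O, 2)) = Add(Add(Pow(O, 2), Pow(O, 2)), Pow(O, 2)) = Add(Mul(2, Pow(O, 2)), Pow(O, 2)) = Mul(3, Pow(O, 2)))
Pow(Add(Function('E')(14), Mul(-40, 15)), Rational(1, 2)) = Pow(Add(Mul(3, Pow(14, 2)), Mul(-40, 15)), Rational(1, 2)) = Pow(Add(Mul(3, 196), -600), Rational(1, 2)) = Pow(Add(588, -600), Rational(1, 2)) = Pow(-12, Rational(1, 2)) = Mul(2, I, Pow(3, Rational(1, 2)))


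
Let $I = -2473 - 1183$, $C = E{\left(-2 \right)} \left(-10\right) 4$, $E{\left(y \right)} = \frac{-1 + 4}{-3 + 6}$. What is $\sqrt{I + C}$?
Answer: $4 i \sqrt{231} \approx 60.795 i$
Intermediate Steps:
$E{\left(y \right)} = 1$ ($E{\left(y \right)} = \frac{3}{3} = 3 \cdot \frac{1}{3} = 1$)
$C = -40$ ($C = 1 \left(-10\right) 4 = \left(-10\right) 4 = -40$)
$I = -3656$
$\sqrt{I + C} = \sqrt{-3656 - 40} = \sqrt{-3696} = 4 i \sqrt{231}$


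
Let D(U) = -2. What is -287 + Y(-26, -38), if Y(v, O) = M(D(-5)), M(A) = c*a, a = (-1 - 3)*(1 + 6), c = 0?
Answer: -287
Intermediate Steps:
a = -28 (a = -4*7 = -28)
M(A) = 0 (M(A) = 0*(-28) = 0)
Y(v, O) = 0
-287 + Y(-26, -38) = -287 + 0 = -287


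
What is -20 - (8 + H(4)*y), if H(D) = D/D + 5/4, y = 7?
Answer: -175/4 ≈ -43.750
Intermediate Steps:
H(D) = 9/4 (H(D) = 1 + 5*(1/4) = 1 + 5/4 = 9/4)
-20 - (8 + H(4)*y) = -20 - (8 + (9/4)*7) = -20 - (8 + 63/4) = -20 - 1*95/4 = -20 - 95/4 = -175/4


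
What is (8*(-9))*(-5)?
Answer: 360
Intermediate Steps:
(8*(-9))*(-5) = -72*(-5) = 360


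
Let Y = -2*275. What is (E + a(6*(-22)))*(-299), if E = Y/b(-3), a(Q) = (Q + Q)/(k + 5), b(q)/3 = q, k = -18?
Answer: -219098/9 ≈ -24344.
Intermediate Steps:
b(q) = 3*q
Y = -550
a(Q) = -2*Q/13 (a(Q) = (Q + Q)/(-18 + 5) = (2*Q)/(-13) = (2*Q)*(-1/13) = -2*Q/13)
E = 550/9 (E = -550/(3*(-3)) = -550/(-9) = -550*(-⅑) = 550/9 ≈ 61.111)
(E + a(6*(-22)))*(-299) = (550/9 - 12*(-22)/13)*(-299) = (550/9 - 2/13*(-132))*(-299) = (550/9 + 264/13)*(-299) = (9526/117)*(-299) = -219098/9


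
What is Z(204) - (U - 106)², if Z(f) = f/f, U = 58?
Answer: -2303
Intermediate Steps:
Z(f) = 1
Z(204) - (U - 106)² = 1 - (58 - 106)² = 1 - 1*(-48)² = 1 - 1*2304 = 1 - 2304 = -2303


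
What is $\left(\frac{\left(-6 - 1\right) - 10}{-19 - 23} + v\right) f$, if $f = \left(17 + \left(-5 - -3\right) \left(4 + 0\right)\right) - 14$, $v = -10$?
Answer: $\frac{2015}{42} \approx 47.976$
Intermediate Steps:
$f = -5$ ($f = \left(17 + \left(-5 + 3\right) 4\right) - 14 = \left(17 - 8\right) - 14 = 9 - 14 = -5$)
$\left(\frac{\left(-6 - 1\right) - 10}{-19 - 23} + v\right) f = \left(\frac{\left(-6 - 1\right) - 10}{-19 - 23} - 10\right) \left(-5\right) = \left(\frac{\left(-6 - 1\right) - 10}{-42} - 10\right) \left(-5\right) = \left(\left(-7 - 10\right) \left(- \frac{1}{42}\right) - 10\right) \left(-5\right) = \left(\left(-17\right) \left(- \frac{1}{42}\right) - 10\right) \left(-5\right) = \left(\frac{17}{42} - 10\right) \left(-5\right) = \left(- \frac{403}{42}\right) \left(-5\right) = \frac{2015}{42}$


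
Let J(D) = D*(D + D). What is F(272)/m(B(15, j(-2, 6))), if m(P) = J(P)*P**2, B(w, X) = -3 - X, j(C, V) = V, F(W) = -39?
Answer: -13/4374 ≈ -0.0029721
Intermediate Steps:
J(D) = 2*D**2 (J(D) = D*(2*D) = 2*D**2)
m(P) = 2*P**4 (m(P) = (2*P**2)*P**2 = 2*P**4)
F(272)/m(B(15, j(-2, 6))) = -39*1/(2*(-3 - 1*6)**4) = -39*1/(2*(-3 - 6)**4) = -39/(2*(-9)**4) = -39/(2*6561) = -39/13122 = -39*1/13122 = -13/4374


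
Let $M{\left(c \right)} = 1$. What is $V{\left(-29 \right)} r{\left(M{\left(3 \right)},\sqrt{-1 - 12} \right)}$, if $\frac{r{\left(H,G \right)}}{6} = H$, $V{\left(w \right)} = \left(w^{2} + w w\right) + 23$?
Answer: $10230$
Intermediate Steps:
$V{\left(w \right)} = 23 + 2 w^{2}$ ($V{\left(w \right)} = \left(w^{2} + w^{2}\right) + 23 = 2 w^{2} + 23 = 23 + 2 w^{2}$)
$r{\left(H,G \right)} = 6 H$
$V{\left(-29 \right)} r{\left(M{\left(3 \right)},\sqrt{-1 - 12} \right)} = \left(23 + 2 \left(-29\right)^{2}\right) 6 \cdot 1 = \left(23 + 2 \cdot 841\right) 6 = \left(23 + 1682\right) 6 = 1705 \cdot 6 = 10230$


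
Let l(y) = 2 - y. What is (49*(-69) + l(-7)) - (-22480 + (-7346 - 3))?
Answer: 26457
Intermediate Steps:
(49*(-69) + l(-7)) - (-22480 + (-7346 - 3)) = (49*(-69) + (2 - 1*(-7))) - (-22480 + (-7346 - 3)) = (-3381 + (2 + 7)) - (-22480 - 7349) = (-3381 + 9) - 1*(-29829) = -3372 + 29829 = 26457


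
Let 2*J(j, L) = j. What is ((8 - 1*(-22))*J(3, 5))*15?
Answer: 675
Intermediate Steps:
J(j, L) = j/2
((8 - 1*(-22))*J(3, 5))*15 = ((8 - 1*(-22))*((½)*3))*15 = ((8 + 22)*(3/2))*15 = (30*(3/2))*15 = 45*15 = 675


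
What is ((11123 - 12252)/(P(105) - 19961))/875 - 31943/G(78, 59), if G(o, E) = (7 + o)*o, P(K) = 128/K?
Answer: -19689560729/4086765150 ≈ -4.8179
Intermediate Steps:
G(o, E) = o*(7 + o)
((11123 - 12252)/(P(105) - 19961))/875 - 31943/G(78, 59) = ((11123 - 12252)/(128/105 - 19961))/875 - 31943*1/(78*(7 + 78)) = -1129/(128*(1/105) - 19961)*(1/875) - 31943/(78*85) = -1129/(128/105 - 19961)*(1/875) - 31943/6630 = -1129/(-2095777/105)*(1/875) - 31943*1/6630 = -1129*(-105/2095777)*(1/875) - 1879/390 = (118545/2095777)*(1/875) - 1879/390 = 3387/52394425 - 1879/390 = -19689560729/4086765150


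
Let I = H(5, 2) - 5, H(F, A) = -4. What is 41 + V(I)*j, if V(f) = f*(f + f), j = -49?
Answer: -7897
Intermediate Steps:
I = -9 (I = -4 - 5 = -9)
V(f) = 2*f² (V(f) = f*(2*f) = 2*f²)
41 + V(I)*j = 41 + (2*(-9)²)*(-49) = 41 + (2*81)*(-49) = 41 + 162*(-49) = 41 - 7938 = -7897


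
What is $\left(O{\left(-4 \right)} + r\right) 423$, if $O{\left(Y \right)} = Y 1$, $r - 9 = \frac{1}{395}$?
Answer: $\frac{835848}{395} \approx 2116.1$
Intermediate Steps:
$r = \frac{3556}{395}$ ($r = 9 + \frac{1}{395} = \frac{3556}{395} \approx 9.0025$)
$O{\left(Y \right)} = Y$
$\left(O{\left(-4 \right)} + r\right) 423 = \left(-4 + \frac{3556}{395}\right) 423 = \frac{1976}{395} \cdot 423 = \frac{835848}{395}$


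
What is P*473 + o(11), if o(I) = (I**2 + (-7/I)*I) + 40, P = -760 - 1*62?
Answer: -388652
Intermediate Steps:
P = -822 (P = -760 - 62 = -822)
o(I) = 33 + I**2 (o(I) = (I**2 - 7) + 40 = (-7 + I**2) + 40 = 33 + I**2)
P*473 + o(11) = -822*473 + (33 + 11**2) = -388806 + (33 + 121) = -388806 + 154 = -388652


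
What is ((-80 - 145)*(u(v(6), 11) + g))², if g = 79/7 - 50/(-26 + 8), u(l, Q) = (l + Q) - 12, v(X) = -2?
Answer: 303630625/49 ≈ 6.1965e+6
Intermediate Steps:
u(l, Q) = -12 + Q + l (u(l, Q) = (Q + l) - 12 = -12 + Q + l)
g = 886/63 (g = 79*(⅐) - 50/(-18) = 79/7 - 50*(-1/18) = 79/7 + 25/9 = 886/63 ≈ 14.063)
((-80 - 145)*(u(v(6), 11) + g))² = ((-80 - 145)*((-12 + 11 - 2) + 886/63))² = (-225*(-3 + 886/63))² = (-225*697/63)² = (-17425/7)² = 303630625/49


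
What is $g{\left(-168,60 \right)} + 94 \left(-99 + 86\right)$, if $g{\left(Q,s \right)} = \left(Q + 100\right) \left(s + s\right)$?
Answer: $-9382$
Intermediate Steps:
$g{\left(Q,s \right)} = 2 s \left(100 + Q\right)$ ($g{\left(Q,s \right)} = \left(100 + Q\right) 2 s = 2 s \left(100 + Q\right)$)
$g{\left(-168,60 \right)} + 94 \left(-99 + 86\right) = 2 \cdot 60 \left(100 - 168\right) + 94 \left(-99 + 86\right) = 2 \cdot 60 \left(-68\right) + 94 \left(-13\right) = -8160 - 1222 = -9382$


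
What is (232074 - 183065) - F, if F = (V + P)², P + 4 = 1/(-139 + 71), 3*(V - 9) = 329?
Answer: 1492513223/41616 ≈ 35864.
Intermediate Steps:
V = 356/3 (V = 9 + (⅓)*329 = 9 + 329/3 = 356/3 ≈ 118.67)
P = -273/68 (P = -4 + 1/(-139 + 71) = -4 + 1/(-68) = -4 - 1/68 = -273/68 ≈ -4.0147)
F = 547045321/41616 (F = (356/3 - 273/68)² = (23389/204)² = 547045321/41616 ≈ 13145.)
(232074 - 183065) - F = (232074 - 183065) - 1*547045321/41616 = 49009 - 547045321/41616 = 1492513223/41616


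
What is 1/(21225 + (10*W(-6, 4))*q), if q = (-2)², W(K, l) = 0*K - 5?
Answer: 1/21025 ≈ 4.7562e-5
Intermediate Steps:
W(K, l) = -5 (W(K, l) = 0 - 5 = -5)
q = 4
1/(21225 + (10*W(-6, 4))*q) = 1/(21225 + (10*(-5))*4) = 1/(21225 - 50*4) = 1/(21225 - 200) = 1/21025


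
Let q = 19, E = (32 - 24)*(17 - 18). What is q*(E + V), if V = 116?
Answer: 2052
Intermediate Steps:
E = -8 (E = 8*(-1) = -8)
q*(E + V) = 19*(-8 + 116) = 19*108 = 2052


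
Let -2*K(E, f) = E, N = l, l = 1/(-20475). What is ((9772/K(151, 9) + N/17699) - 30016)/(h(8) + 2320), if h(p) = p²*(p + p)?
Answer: -86819539069429/9630797576400 ≈ -9.0148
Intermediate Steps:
l = -1/20475 ≈ -4.8840e-5
N = -1/20475 ≈ -4.8840e-5
K(E, f) = -E/2
h(p) = 2*p³ (h(p) = p²*(2*p) = 2*p³)
((9772/K(151, 9) + N/17699) - 30016)/(h(8) + 2320) = ((9772/((-½*151)) - 1/20475/17699) - 30016)/(2*8³ + 2320) = ((9772/(-151/2) - 1/20475*1/17699) - 30016)/(2*512 + 2320) = ((9772*(-2/151) - 1/362387025) - 30016)/(1024 + 2320) = ((-19544/151 - 1/362387025) - 30016)/3344 = (-7082492016751/54720440775 - 30016)*(1/3344) = -1649571242319151/54720440775*1/3344 = -86819539069429/9630797576400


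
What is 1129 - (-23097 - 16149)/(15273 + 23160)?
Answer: 14476701/12811 ≈ 1130.0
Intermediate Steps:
1129 - (-23097 - 16149)/(15273 + 23160) = 1129 - (-39246)/38433 = 1129 - 1*(-13082/12811) = 1129 + 13082/12811 = 14476701/12811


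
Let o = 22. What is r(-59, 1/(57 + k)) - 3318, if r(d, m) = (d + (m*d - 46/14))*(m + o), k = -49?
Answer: -2176941/448 ≈ -4859.2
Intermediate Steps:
r(d, m) = (22 + m)*(-23/7 + d + d*m) (r(d, m) = (d + (m*d - 46/14))*(m + 22) = (d + (d*m - 46*1/14))*(22 + m) = (d + (d*m - 23/7))*(22 + m) = (d + (-23/7 + d*m))*(22 + m) = (-23/7 + d + d*m)*(22 + m) = (22 + m)*(-23/7 + d + d*m))
r(-59, 1/(57 + k)) - 3318 = (-506/7 + 22*(-59) - 23/(7*(57 - 49)) - 59/(57 - 49)**2 + 23*(-59)/(57 - 49)) - 3318 = (-506/7 - 1298 - 23/7/8 - 59*(1/8)**2 + 23*(-59)/8) - 3318 = (-506/7 - 1298 - 23/7*1/8 - 59*(1/8)**2 + 23*(-59)*(1/8)) - 3318 = (-506/7 - 1298 - 23/56 - 59*1/64 - 1357/8) - 3318 = (-506/7 - 1298 - 23/56 - 59/64 - 1357/8) - 3318 = -690477/448 - 3318 = -2176941/448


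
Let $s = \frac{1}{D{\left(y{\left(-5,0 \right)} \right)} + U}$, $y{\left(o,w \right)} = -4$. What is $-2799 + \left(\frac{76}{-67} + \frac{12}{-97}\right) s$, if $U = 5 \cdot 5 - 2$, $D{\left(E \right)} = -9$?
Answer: $- \frac{18191285}{6499} \approx -2799.1$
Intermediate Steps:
$U = 23$ ($U = 25 - 2 = 23$)
$s = \frac{1}{14}$ ($s = \frac{1}{-9 + 23} = \frac{1}{14} \approx 0.071429$)
$-2799 + \left(\frac{76}{-67} + \frac{12}{-97}\right) s = -2799 + \left(\frac{76}{-67} + \frac{12}{-97}\right) \frac{1}{14} = -2799 + \left(76 \left(- \frac{1}{67}\right) + 12 \left(- \frac{1}{97}\right)\right) \frac{1}{14} = -2799 + \left(- \frac{76}{67} - \frac{12}{97}\right) \frac{1}{14} = -2799 - \frac{584}{6499} = - \frac{18191285}{6499}$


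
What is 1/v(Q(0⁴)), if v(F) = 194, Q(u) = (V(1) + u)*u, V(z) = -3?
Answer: 1/194 ≈ 0.0051546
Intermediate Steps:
Q(u) = u*(-3 + u) (Q(u) = (-3 + u)*u = u*(-3 + u))
1/v(Q(0⁴)) = 1/194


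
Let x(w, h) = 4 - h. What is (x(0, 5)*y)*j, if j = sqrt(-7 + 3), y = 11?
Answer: -22*I ≈ -22.0*I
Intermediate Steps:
j = 2*I (j = sqrt(-4) = 2*I ≈ 2.0*I)
(x(0, 5)*y)*j = ((4 - 1*5)*11)*(2*I) = ((4 - 5)*11)*(2*I) = (-1*11)*(2*I) = -22*I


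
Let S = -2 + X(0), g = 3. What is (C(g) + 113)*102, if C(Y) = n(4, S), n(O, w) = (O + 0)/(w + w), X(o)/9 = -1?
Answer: 126582/11 ≈ 11507.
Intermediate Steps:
X(o) = -9 (X(o) = 9*(-1) = -9)
S = -11 (S = -2 - 9 = -11)
n(O, w) = O/(2*w) (n(O, w) = O/((2*w)) = O*(1/(2*w)) = O/(2*w))
C(Y) = -2/11 (C(Y) = (½)*4/(-11) = (½)*4*(-1/11) = -2/11)
(C(g) + 113)*102 = (-2/11 + 113)*102 = (1241/11)*102 = 126582/11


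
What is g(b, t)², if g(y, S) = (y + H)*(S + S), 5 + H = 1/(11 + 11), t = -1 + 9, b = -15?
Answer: 12334144/121 ≈ 1.0194e+5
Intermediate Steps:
t = 8
H = -109/22 (H = -5 + 1/(11 + 11) = -5 + 1/22 = -109/22 ≈ -4.9545)
g(y, S) = 2*S*(-109/22 + y) (g(y, S) = (y - 109/22)*(S + S) = (-109/22 + y)*(2*S) = 2*S*(-109/22 + y))
g(b, t)² = ((1/11)*8*(-109 + 22*(-15)))² = ((1/11)*8*(-109 - 330))² = ((1/11)*8*(-439))² = (-3512/11)² = 12334144/121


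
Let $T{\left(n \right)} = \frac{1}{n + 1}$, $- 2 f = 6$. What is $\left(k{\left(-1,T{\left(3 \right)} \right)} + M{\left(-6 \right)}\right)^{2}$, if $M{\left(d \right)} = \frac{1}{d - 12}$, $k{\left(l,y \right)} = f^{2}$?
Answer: $\frac{25921}{324} \approx 80.003$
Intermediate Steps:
$f = -3$ ($f = \left(- \frac{1}{2}\right) 6 = -3$)
$T{\left(n \right)} = \frac{1}{1 + n}$
$k{\left(l,y \right)} = 9$ ($k{\left(l,y \right)} = \left(-3\right)^{2} = 9$)
$M{\left(d \right)} = \frac{1}{-12 + d}$
$\left(k{\left(-1,T{\left(3 \right)} \right)} + M{\left(-6 \right)}\right)^{2} = \left(9 + \frac{1}{-12 - 6}\right)^{2} = \left(9 + \frac{1}{-18}\right)^{2} = \left(9 - \frac{1}{18}\right)^{2} = \left(\frac{161}{18}\right)^{2} = \frac{25921}{324}$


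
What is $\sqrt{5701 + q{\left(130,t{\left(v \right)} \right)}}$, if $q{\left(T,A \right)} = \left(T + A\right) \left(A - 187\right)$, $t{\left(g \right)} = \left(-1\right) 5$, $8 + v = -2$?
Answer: $i \sqrt{18299} \approx 135.27 i$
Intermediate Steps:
$v = -10$ ($v = -8 - 2 = -10$)
$t{\left(g \right)} = -5$
$q{\left(T,A \right)} = \left(-187 + A\right) \left(A + T\right)$ ($q{\left(T,A \right)} = \left(A + T\right) \left(-187 + A\right) = \left(-187 + A\right) \left(A + T\right)$)
$\sqrt{5701 + q{\left(130,t{\left(v \right)} \right)}} = \sqrt{5701 - \left(24025 - 25\right)} = \sqrt{5701 + \left(25 + 935 - 24310 - 650\right)} = \sqrt{5701 - 24000} = \sqrt{-18299} = i \sqrt{18299}$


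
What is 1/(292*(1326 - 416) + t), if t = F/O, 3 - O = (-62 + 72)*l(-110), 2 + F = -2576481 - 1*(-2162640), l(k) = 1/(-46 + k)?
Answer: 239/31227326 ≈ 7.6536e-6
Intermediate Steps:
F = -413843 (F = -2 + (-2576481 - 1*(-2162640)) = -2 + (-2576481 + 2162640) = -2 - 413841 = -413843)
O = 239/78 (O = 3 - (-62 + 72)/(-46 - 110) = 3 - 10/(-156) = 3 - 10*(-1)/156 = 3 - 1*(-5/78) = 3 + 5/78 = 239/78 ≈ 3.0641)
t = -32279754/239 (t = -413843/239/78 = -413843*78/239 = -32279754/239 ≈ -1.3506e+5)
1/(292*(1326 - 416) + t) = 1/(292*(1326 - 416) - 32279754/239) = 1/(292*910 - 32279754/239) = 1/(265720 - 32279754/239) = 1/(31227326/239) = 239/31227326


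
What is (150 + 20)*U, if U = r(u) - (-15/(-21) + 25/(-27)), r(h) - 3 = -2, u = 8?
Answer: 38930/189 ≈ 205.98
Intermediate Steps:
r(h) = 1 (r(h) = 3 - 2 = 1)
U = 229/189 (U = 1 - (-15/(-21) + 25/(-27)) = 1 - (-15*(-1/21) + 25*(-1/27)) = 1 - (5/7 - 25/27) = 1 - 1*(-40/189) = 1 + 40/189 = 229/189 ≈ 1.2116)
(150 + 20)*U = (150 + 20)*(229/189) = 170*(229/189) = 38930/189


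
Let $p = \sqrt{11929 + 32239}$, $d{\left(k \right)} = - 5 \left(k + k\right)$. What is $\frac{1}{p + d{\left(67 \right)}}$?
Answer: $- \frac{335}{202366} - \frac{\sqrt{11042}}{202366} \approx -0.0021747$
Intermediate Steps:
$d{\left(k \right)} = - 10 k$ ($d{\left(k \right)} = - 5 \cdot 2 k = - 10 k$)
$p = 2 \sqrt{11042}$ ($p = \sqrt{44168} = 2 \sqrt{11042} \approx 210.16$)
$\frac{1}{p + d{\left(67 \right)}} = \frac{1}{2 \sqrt{11042} - 670} = \frac{1}{-670 + 2 \sqrt{11042}}$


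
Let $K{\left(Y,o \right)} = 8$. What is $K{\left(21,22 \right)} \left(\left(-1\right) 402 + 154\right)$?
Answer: $-1984$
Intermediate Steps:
$K{\left(21,22 \right)} \left(\left(-1\right) 402 + 154\right) = 8 \left(\left(-1\right) 402 + 154\right) = 8 \left(-402 + 154\right) = 8 \left(-248\right) = -1984$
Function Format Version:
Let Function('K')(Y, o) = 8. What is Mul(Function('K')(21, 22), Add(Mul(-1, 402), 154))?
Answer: -1984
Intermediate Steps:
Mul(Function('K')(21, 22), Add(Mul(-1, 402), 154)) = Mul(8, Add(Mul(-1, 402), 154)) = Mul(8, Add(-402, 154)) = Mul(8, -248) = -1984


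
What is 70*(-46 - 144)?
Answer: -13300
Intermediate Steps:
70*(-46 - 144) = 70*(-190) = -13300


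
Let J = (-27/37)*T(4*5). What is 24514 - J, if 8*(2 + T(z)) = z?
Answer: 1814063/74 ≈ 24514.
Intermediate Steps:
T(z) = -2 + z/8
J = -27/74 (J = (-27/37)*(-2 + (4*5)/8) = ((1/37)*(-27))*(-2 + (⅛)*20) = -27*(-2 + 5/2)/37 = -27/37*½ = -27/74 ≈ -0.36486)
24514 - J = 24514 - 1*(-27/74) = 24514 + 27/74 = 1814063/74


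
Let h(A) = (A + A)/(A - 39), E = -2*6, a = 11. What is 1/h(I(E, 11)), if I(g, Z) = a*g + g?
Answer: 61/96 ≈ 0.63542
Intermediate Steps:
E = -12
I(g, Z) = 12*g (I(g, Z) = 11*g + g = 12*g)
h(A) = 2*A/(-39 + A) (h(A) = (2*A)/(-39 + A) = 2*A/(-39 + A))
1/h(I(E, 11)) = 1/(2*(12*(-12))/(-39 + 12*(-12))) = 1/(2*(-144)/(-39 - 144)) = 1/(2*(-144)/(-183)) = 1/(2*(-144)*(-1/183)) = 1/(96/61) = 61/96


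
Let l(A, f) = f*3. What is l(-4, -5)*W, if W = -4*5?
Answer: 300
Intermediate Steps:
l(A, f) = 3*f
W = -20
l(-4, -5)*W = (3*(-5))*(-20) = -15*(-20) = 300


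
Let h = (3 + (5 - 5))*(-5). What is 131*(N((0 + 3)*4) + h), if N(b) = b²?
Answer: 16899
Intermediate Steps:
h = -15 (h = (3 + 0)*(-5) = 3*(-5) = -15)
131*(N((0 + 3)*4) + h) = 131*(((0 + 3)*4)² - 15) = 131*((3*4)² - 15) = 131*(12² - 15) = 131*(144 - 15) = 131*129 = 16899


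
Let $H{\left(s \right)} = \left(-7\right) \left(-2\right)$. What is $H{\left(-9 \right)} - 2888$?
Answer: $-2874$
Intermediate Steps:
$H{\left(s \right)} = 14$
$H{\left(-9 \right)} - 2888 = 14 - 2888 = -2874$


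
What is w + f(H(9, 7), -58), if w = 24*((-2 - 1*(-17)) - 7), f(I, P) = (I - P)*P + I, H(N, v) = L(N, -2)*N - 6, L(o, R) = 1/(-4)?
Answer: -10807/4 ≈ -2701.8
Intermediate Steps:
L(o, R) = -¼
H(N, v) = -6 - N/4 (H(N, v) = -N/4 - 6 = -6 - N/4)
f(I, P) = I + P*(I - P) (f(I, P) = P*(I - P) + I = I + P*(I - P))
w = 192 (w = 24*((-2 + 17) - 7) = 24*(15 - 7) = 24*8 = 192)
w + f(H(9, 7), -58) = 192 + ((-6 - ¼*9) - 1*(-58)² + (-6 - ¼*9)*(-58)) = 192 + ((-6 - 9/4) - 1*3364 + (-6 - 9/4)*(-58)) = 192 + (-33/4 - 3364 - 33/4*(-58)) = 192 + (-33/4 - 3364 + 957/2) = 192 - 11575/4 = -10807/4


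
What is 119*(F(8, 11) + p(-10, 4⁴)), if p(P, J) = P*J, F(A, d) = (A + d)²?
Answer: -261681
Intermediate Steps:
p(P, J) = J*P
119*(F(8, 11) + p(-10, 4⁴)) = 119*((8 + 11)² + 4⁴*(-10)) = 119*(19² + 256*(-10)) = 119*(361 - 2560) = 119*(-2199) = -261681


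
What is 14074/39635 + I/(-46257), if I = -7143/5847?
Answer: 1268934335017/3573289184055 ≈ 0.35512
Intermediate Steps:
I = -2381/1949 (I = -7143*1/5847 = -2381/1949 ≈ -1.2217)
14074/39635 + I/(-46257) = 14074/39635 - 2381/1949/(-46257) = 14074*(1/39635) - 2381/1949*(-1/46257) = 14074/39635 + 2381/90154893 = 1268934335017/3573289184055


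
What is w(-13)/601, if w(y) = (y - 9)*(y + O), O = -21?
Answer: 748/601 ≈ 1.2446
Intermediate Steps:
w(y) = (-21 + y)*(-9 + y) (w(y) = (y - 9)*(y - 21) = (-9 + y)*(-21 + y) = (-21 + y)*(-9 + y))
w(-13)/601 = (189 + (-13)² - 30*(-13))/601 = (189 + 169 + 390)*(1/601) = 748*(1/601) = 748/601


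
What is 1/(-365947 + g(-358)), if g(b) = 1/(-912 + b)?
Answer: -1270/464752691 ≈ -2.7326e-6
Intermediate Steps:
1/(-365947 + g(-358)) = 1/(-365947 + 1/(-912 - 358)) = 1/(-365947 + 1/(-1270)) = 1/(-365947 - 1/1270) = 1/(-464752691/1270) = -1270/464752691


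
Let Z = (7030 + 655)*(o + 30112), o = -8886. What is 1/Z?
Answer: 1/163121810 ≈ 6.1304e-9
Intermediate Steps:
Z = 163121810 (Z = (7030 + 655)*(-8886 + 30112) = 7685*21226 = 163121810)
1/Z = 1/163121810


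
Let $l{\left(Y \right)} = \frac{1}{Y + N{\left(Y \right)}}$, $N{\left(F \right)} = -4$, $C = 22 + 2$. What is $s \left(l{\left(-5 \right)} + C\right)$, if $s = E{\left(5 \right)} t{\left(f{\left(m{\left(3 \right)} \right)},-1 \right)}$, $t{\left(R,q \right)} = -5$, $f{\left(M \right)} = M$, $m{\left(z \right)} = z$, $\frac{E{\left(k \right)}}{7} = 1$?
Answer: $- \frac{7525}{9} \approx -836.11$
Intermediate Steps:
$C = 24$
$E{\left(k \right)} = 7$ ($E{\left(k \right)} = 7 \cdot 1 = 7$)
$l{\left(Y \right)} = \frac{1}{-4 + Y}$ ($l{\left(Y \right)} = \frac{1}{Y - 4} = \frac{1}{-4 + Y}$)
$s = -35$ ($s = 7 \left(-5\right) = -35$)
$s \left(l{\left(-5 \right)} + C\right) = - 35 \left(\frac{1}{-4 - 5} + 24\right) = - 35 \left(\frac{1}{-9} + 24\right) = - 35 \left(- \frac{1}{9} + 24\right) = \left(-35\right) \frac{215}{9} = - \frac{7525}{9}$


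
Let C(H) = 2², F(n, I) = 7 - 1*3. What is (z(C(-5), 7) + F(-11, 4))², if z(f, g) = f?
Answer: 64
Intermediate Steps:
F(n, I) = 4 (F(n, I) = 7 - 3 = 4)
C(H) = 4
(z(C(-5), 7) + F(-11, 4))² = (4 + 4)² = 8² = 64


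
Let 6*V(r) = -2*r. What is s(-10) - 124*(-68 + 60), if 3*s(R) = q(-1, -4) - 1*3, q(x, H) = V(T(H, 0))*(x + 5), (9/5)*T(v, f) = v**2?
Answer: 79951/81 ≈ 987.05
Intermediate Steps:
T(v, f) = 5*v**2/9
V(r) = -r/3 (V(r) = (-2*r)/6 = -r/3)
q(x, H) = -5*H**2*(5 + x)/27 (q(x, H) = (-5*H**2/27)*(x + 5) = (-5*H**2/27)*(5 + x) = -5*H**2*(5 + x)/27)
s(R) = -401/81 (s(R) = ((5/27)*(-4)**2*(-5 - 1*(-1)) - 1*3)/3 = ((5/27)*16*(-5 + 1) - 3)/3 = ((5/27)*16*(-4) - 3)/3 = (-320/27 - 3)/3 = (1/3)*(-401/27) = -401/81)
s(-10) - 124*(-68 + 60) = -401/81 - 124*(-68 + 60) = -401/81 - 124*(-8) = -401/81 + 992 = 79951/81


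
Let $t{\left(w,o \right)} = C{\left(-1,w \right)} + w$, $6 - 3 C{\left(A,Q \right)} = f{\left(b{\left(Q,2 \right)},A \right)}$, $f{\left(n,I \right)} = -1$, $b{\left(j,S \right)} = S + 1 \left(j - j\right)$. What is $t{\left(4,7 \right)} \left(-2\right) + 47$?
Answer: $\frac{103}{3} \approx 34.333$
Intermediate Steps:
$b{\left(j,S \right)} = S$ ($b{\left(j,S \right)} = S + 1 \cdot 0 = S + 0 = S$)
$C{\left(A,Q \right)} = \frac{7}{3}$ ($C{\left(A,Q \right)} = 2 - - \frac{1}{3} = 2 + \frac{1}{3} = \frac{7}{3}$)
$t{\left(w,o \right)} = \frac{7}{3} + w$
$t{\left(4,7 \right)} \left(-2\right) + 47 = \left(\frac{7}{3} + 4\right) \left(-2\right) + 47 = \frac{19}{3} \left(-2\right) + 47 = - \frac{38}{3} + 47 = \frac{103}{3}$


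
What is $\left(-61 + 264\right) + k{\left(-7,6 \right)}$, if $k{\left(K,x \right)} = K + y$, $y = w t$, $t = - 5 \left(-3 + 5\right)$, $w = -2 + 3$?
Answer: $186$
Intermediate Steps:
$w = 1$
$t = -10$ ($t = \left(-5\right) 2 = -10$)
$y = -10$ ($y = 1 \left(-10\right) = -10$)
$k{\left(K,x \right)} = -10 + K$ ($k{\left(K,x \right)} = K - 10 = -10 + K$)
$\left(-61 + 264\right) + k{\left(-7,6 \right)} = \left(-61 + 264\right) - 17 = 203 - 17 = 186$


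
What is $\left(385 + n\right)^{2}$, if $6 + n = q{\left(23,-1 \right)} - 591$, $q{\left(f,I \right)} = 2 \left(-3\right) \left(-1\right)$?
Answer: $42436$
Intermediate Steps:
$q{\left(f,I \right)} = 6$ ($q{\left(f,I \right)} = \left(-6\right) \left(-1\right) = 6$)
$n = -591$ ($n = -6 + \left(6 - 591\right) = -6 - 585 = -591$)
$\left(385 + n\right)^{2} = \left(385 - 591\right)^{2} = \left(-206\right)^{2} = 42436$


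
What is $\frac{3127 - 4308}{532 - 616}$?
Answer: $\frac{1181}{84} \approx 14.06$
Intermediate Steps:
$\frac{3127 - 4308}{532 - 616} = - \frac{1181}{532 + \left(-997 + 381\right)} = - \frac{1181}{532 - 616} = - \frac{1181}{-84} = \left(-1181\right) \left(- \frac{1}{84}\right) = \frac{1181}{84}$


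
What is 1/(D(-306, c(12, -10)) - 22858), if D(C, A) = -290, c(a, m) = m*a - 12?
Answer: -1/23148 ≈ -4.3200e-5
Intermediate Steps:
c(a, m) = -12 + a*m (c(a, m) = a*m - 12 = -12 + a*m)
1/(D(-306, c(12, -10)) - 22858) = 1/(-290 - 22858) = 1/(-23148) = -1/23148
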